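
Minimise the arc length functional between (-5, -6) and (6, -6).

Arc-length functional: J[y] = ∫ sqrt(1 + (y')^2) dx.
Lagrangian L = sqrt(1 + (y')^2) has no explicit y dependence, so ∂L/∂y = 0 and the Euler-Lagrange equation gives
    d/dx( y' / sqrt(1 + (y')^2) ) = 0  ⇒  y' / sqrt(1 + (y')^2) = const.
Hence y' is constant, so y(x) is affine.
Fitting the endpoints (-5, -6) and (6, -6):
    slope m = ((-6) − (-6)) / (6 − (-5)) = 0,
    intercept c = (-6) − m·(-5) = -6.
Extremal: y(x) = -6.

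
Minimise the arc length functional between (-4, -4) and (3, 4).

Arc-length functional: J[y] = ∫ sqrt(1 + (y')^2) dx.
Lagrangian L = sqrt(1 + (y')^2) has no explicit y dependence, so ∂L/∂y = 0 and the Euler-Lagrange equation gives
    d/dx( y' / sqrt(1 + (y')^2) ) = 0  ⇒  y' / sqrt(1 + (y')^2) = const.
Hence y' is constant, so y(x) is affine.
Fitting the endpoints (-4, -4) and (3, 4):
    slope m = (4 − (-4)) / (3 − (-4)) = 8/7,
    intercept c = (-4) − m·(-4) = 4/7.
Extremal: y(x) = (8/7) x + 4/7.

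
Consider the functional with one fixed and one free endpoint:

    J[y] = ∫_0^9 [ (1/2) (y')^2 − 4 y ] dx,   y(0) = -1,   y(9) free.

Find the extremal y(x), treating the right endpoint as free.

The Lagrangian L = (1/2) (y')^2 − 4 y gives
    ∂L/∂y = −4,   ∂L/∂y' = y'.
Euler-Lagrange: d/dx(y') − (−4) = 0, i.e. y'' + 4 = 0, so
    y(x) = −(4/2) x^2 + C1 x + C2.
Fixed left endpoint y(0) = -1 ⇒ C2 = -1.
The right endpoint x = 9 is free, so the natural (transversality) condition is ∂L/∂y' |_{x=9} = 0, i.e. y'(9) = 0.
Compute y'(x) = −4 x + C1, so y'(9) = −36 + C1 = 0 ⇒ C1 = 36.
Therefore the extremal is
    y(x) = −2 x^2 + 36 x − 1.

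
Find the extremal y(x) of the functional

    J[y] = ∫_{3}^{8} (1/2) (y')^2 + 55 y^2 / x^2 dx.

The Lagrangian is L = (1/2) (y')^2 + 55 y^2 / x^2.
Compute ∂L/∂y = 110y/x^2, ∂L/∂y' = y'.
The Euler-Lagrange equation d/dx(∂L/∂y') − ∂L/∂y = 0 reduces to
    y'' − 110/x^2 · y = 0  (x > 0).
Its general solution is
    y(x) = A x^11 + B x^(-10),
with A, B fixed by the endpoint conditions.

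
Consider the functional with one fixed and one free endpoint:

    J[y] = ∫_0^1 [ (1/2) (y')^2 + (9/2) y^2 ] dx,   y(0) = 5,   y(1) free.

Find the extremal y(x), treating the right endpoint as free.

The Lagrangian L = (1/2) (y')^2 + (9/2) y^2 gives
    ∂L/∂y = 9 y,   ∂L/∂y' = y'.
Euler-Lagrange: y'' − 9 y = 0.
With k = 3, the general solution is
    y(x) = A cosh(3 x) + B sinh(3 x).
Fixed left endpoint y(0) = 5 ⇒ A = 5.
The right endpoint x = 1 is free, so the natural (transversality) condition is ∂L/∂y' |_{x=1} = 0, i.e. y'(1) = 0.
Compute y'(x) = A k sinh(k x) + B k cosh(k x), so
    y'(1) = A k sinh(k·1) + B k cosh(k·1) = 0
    ⇒ B = −A tanh(k·1) = − 5 tanh(3·1).
Therefore the extremal is
    y(x) = 5 cosh(3 x) − 5 tanh(3·1) sinh(3 x).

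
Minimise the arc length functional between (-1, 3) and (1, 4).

Arc-length functional: J[y] = ∫ sqrt(1 + (y')^2) dx.
Lagrangian L = sqrt(1 + (y')^2) has no explicit y dependence, so ∂L/∂y = 0 and the Euler-Lagrange equation gives
    d/dx( y' / sqrt(1 + (y')^2) ) = 0  ⇒  y' / sqrt(1 + (y')^2) = const.
Hence y' is constant, so y(x) is affine.
Fitting the endpoints (-1, 3) and (1, 4):
    slope m = (4 − 3) / (1 − (-1)) = 1/2,
    intercept c = 3 − m·(-1) = 7/2.
Extremal: y(x) = (1/2) x + 7/2.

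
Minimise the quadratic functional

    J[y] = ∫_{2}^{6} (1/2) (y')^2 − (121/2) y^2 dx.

The Lagrangian is L = (1/2) (y')^2 − (121/2) y^2.
Compute ∂L/∂y = -121y, ∂L/∂y' = y'.
The Euler-Lagrange equation d/dx(∂L/∂y') − ∂L/∂y = 0 reduces to
    y'' + 121 y = 0.
Its general solution is
    y(x) = A sin(11x) + B cos(11x),
with A, B fixed by the endpoint conditions.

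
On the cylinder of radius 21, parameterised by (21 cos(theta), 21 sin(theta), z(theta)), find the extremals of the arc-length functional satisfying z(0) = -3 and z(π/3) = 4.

Parameterise the cylinder of radius R = 21 as
    r(θ) = (21 cos θ, 21 sin θ, z(θ)).
The arc-length element is
    ds = sqrt(441 + (dz/dθ)^2) dθ,
so the Lagrangian is L = sqrt(441 + z'^2).
L depends on z' only, not on z or θ, so ∂L/∂z = 0 and
    ∂L/∂z' = z' / sqrt(441 + z'^2).
The Euler-Lagrange equation gives
    d/dθ( z' / sqrt(441 + z'^2) ) = 0,
so z' is constant. Integrating once:
    z(θ) = a θ + b,
a helix on the cylinder (a straight line when the cylinder is unrolled). The constants a, b are determined by the endpoint conditions.
With endpoint conditions z(0) = -3 and z(π/3) = 4: from z(0) = b we get b = -3, and a·π/3 + -3 = 4 gives a = 21/π, so
    z(θ) = (21/π) θ − 3.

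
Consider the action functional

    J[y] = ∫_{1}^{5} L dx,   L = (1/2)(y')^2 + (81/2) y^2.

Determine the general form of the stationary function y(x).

The Lagrangian is L = (1/2)(y')^2 + (81/2) y^2.
∂L/∂y = 81y.
∂L/∂y' = y'.
The Euler-Lagrange equation d/dx(∂L/∂y') − ∂L/∂y = 0 becomes:
    y'' - 81 y = 0
General solution: y(x) = A e^(9x) + B e^(-9x), where A and B are arbitrary constants fixed by the endpoint conditions.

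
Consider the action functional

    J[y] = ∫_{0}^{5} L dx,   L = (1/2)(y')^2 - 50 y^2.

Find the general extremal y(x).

The Lagrangian is L = (1/2)(y')^2 - 50 y^2.
∂L/∂y = -100y.
∂L/∂y' = y'.
The Euler-Lagrange equation d/dx(∂L/∂y') − ∂L/∂y = 0 becomes:
    y'' + 100 y = 0
General solution: y(x) = A sin(10x) + B cos(10x), where A and B are arbitrary constants fixed by the endpoint conditions.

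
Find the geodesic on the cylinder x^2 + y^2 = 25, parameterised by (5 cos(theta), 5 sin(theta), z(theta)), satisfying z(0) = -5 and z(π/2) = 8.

Parameterise the cylinder of radius R = 5 as
    r(θ) = (5 cos θ, 5 sin θ, z(θ)).
The arc-length element is
    ds = sqrt(25 + (dz/dθ)^2) dθ,
so the Lagrangian is L = sqrt(25 + z'^2).
L depends on z' only, not on z or θ, so ∂L/∂z = 0 and
    ∂L/∂z' = z' / sqrt(25 + z'^2).
The Euler-Lagrange equation gives
    d/dθ( z' / sqrt(25 + z'^2) ) = 0,
so z' is constant. Integrating once:
    z(θ) = a θ + b,
a helix on the cylinder (a straight line when the cylinder is unrolled). The constants a, b are determined by the endpoint conditions.
With endpoint conditions z(0) = -5 and z(π/2) = 8: from z(0) = b we get b = -5, and a·π/2 + -5 = 8 gives a = 26/π, so
    z(θ) = (26/π) θ − 5.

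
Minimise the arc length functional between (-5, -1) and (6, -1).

Arc-length functional: J[y] = ∫ sqrt(1 + (y')^2) dx.
Lagrangian L = sqrt(1 + (y')^2) has no explicit y dependence, so ∂L/∂y = 0 and the Euler-Lagrange equation gives
    d/dx( y' / sqrt(1 + (y')^2) ) = 0  ⇒  y' / sqrt(1 + (y')^2) = const.
Hence y' is constant, so y(x) is affine.
Fitting the endpoints (-5, -1) and (6, -1):
    slope m = ((-1) − (-1)) / (6 − (-5)) = 0,
    intercept c = (-1) − m·(-5) = -1.
Extremal: y(x) = -1.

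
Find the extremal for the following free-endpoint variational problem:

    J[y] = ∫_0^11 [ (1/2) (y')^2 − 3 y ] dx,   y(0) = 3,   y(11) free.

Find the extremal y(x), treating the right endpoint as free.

The Lagrangian L = (1/2) (y')^2 − 3 y gives
    ∂L/∂y = −3,   ∂L/∂y' = y'.
Euler-Lagrange: d/dx(y') − (−3) = 0, i.e. y'' + 3 = 0, so
    y(x) = −(3/2) x^2 + C1 x + C2.
Fixed left endpoint y(0) = 3 ⇒ C2 = 3.
The right endpoint x = 11 is free, so the natural (transversality) condition is ∂L/∂y' |_{x=11} = 0, i.e. y'(11) = 0.
Compute y'(x) = −3 x + C1, so y'(11) = −33 + C1 = 0 ⇒ C1 = 33.
Therefore the extremal is
    y(x) = −(3/2) x^2 + 33 x + 3.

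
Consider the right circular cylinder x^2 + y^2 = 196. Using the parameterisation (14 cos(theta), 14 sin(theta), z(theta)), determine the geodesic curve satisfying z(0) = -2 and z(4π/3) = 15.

Parameterise the cylinder of radius R = 14 as
    r(θ) = (14 cos θ, 14 sin θ, z(θ)).
The arc-length element is
    ds = sqrt(196 + (dz/dθ)^2) dθ,
so the Lagrangian is L = sqrt(196 + z'^2).
L depends on z' only, not on z or θ, so ∂L/∂z = 0 and
    ∂L/∂z' = z' / sqrt(196 + z'^2).
The Euler-Lagrange equation gives
    d/dθ( z' / sqrt(196 + z'^2) ) = 0,
so z' is constant. Integrating once:
    z(θ) = a θ + b,
a helix on the cylinder (a straight line when the cylinder is unrolled). The constants a, b are determined by the endpoint conditions.
With endpoint conditions z(0) = -2 and z(4π/3) = 15: from z(0) = b we get b = -2, and a·4π/3 + -2 = 15 gives a = 51/(4π), so
    z(θ) = (51/(4π)) θ − 2.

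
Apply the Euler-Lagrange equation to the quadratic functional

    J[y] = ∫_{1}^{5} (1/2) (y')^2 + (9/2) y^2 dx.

The Lagrangian is L = (1/2) (y')^2 + (9/2) y^2.
Compute ∂L/∂y = 9y, ∂L/∂y' = y'.
The Euler-Lagrange equation d/dx(∂L/∂y') − ∂L/∂y = 0 reduces to
    y'' − 9 y = 0.
Its general solution is
    y(x) = A e^(3x) + B e^(−3x),
with A, B fixed by the endpoint conditions.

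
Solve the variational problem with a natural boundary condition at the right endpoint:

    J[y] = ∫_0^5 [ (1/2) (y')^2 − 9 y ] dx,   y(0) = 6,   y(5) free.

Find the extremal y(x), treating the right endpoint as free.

The Lagrangian L = (1/2) (y')^2 − 9 y gives
    ∂L/∂y = −9,   ∂L/∂y' = y'.
Euler-Lagrange: d/dx(y') − (−9) = 0, i.e. y'' + 9 = 0, so
    y(x) = −(9/2) x^2 + C1 x + C2.
Fixed left endpoint y(0) = 6 ⇒ C2 = 6.
The right endpoint x = 5 is free, so the natural (transversality) condition is ∂L/∂y' |_{x=5} = 0, i.e. y'(5) = 0.
Compute y'(x) = −9 x + C1, so y'(5) = −45 + C1 = 0 ⇒ C1 = 45.
Therefore the extremal is
    y(x) = −(9/2) x^2 + 45 x + 6.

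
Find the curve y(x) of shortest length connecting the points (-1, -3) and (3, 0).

Arc-length functional: J[y] = ∫ sqrt(1 + (y')^2) dx.
Lagrangian L = sqrt(1 + (y')^2) has no explicit y dependence, so ∂L/∂y = 0 and the Euler-Lagrange equation gives
    d/dx( y' / sqrt(1 + (y')^2) ) = 0  ⇒  y' / sqrt(1 + (y')^2) = const.
Hence y' is constant, so y(x) is affine.
Fitting the endpoints (-1, -3) and (3, 0):
    slope m = (0 − (-3)) / (3 − (-1)) = 3/4,
    intercept c = (-3) − m·(-1) = -9/4.
Extremal: y(x) = (3/4) x - 9/4.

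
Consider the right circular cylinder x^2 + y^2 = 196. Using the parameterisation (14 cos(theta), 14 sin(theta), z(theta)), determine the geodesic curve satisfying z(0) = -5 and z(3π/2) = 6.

Parameterise the cylinder of radius R = 14 as
    r(θ) = (14 cos θ, 14 sin θ, z(θ)).
The arc-length element is
    ds = sqrt(196 + (dz/dθ)^2) dθ,
so the Lagrangian is L = sqrt(196 + z'^2).
L depends on z' only, not on z or θ, so ∂L/∂z = 0 and
    ∂L/∂z' = z' / sqrt(196 + z'^2).
The Euler-Lagrange equation gives
    d/dθ( z' / sqrt(196 + z'^2) ) = 0,
so z' is constant. Integrating once:
    z(θ) = a θ + b,
a helix on the cylinder (a straight line when the cylinder is unrolled). The constants a, b are determined by the endpoint conditions.
With endpoint conditions z(0) = -5 and z(3π/2) = 6: from z(0) = b we get b = -5, and a·3π/2 + -5 = 6 gives a = 22/(3π), so
    z(θ) = (22/(3π)) θ − 5.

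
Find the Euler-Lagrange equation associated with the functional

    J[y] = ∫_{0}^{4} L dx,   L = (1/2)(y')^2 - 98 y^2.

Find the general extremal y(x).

The Lagrangian is L = (1/2)(y')^2 - 98 y^2.
∂L/∂y = -196y.
∂L/∂y' = y'.
The Euler-Lagrange equation d/dx(∂L/∂y') − ∂L/∂y = 0 becomes:
    y'' + 196 y = 0
General solution: y(x) = A sin(14x) + B cos(14x), where A and B are arbitrary constants fixed by the endpoint conditions.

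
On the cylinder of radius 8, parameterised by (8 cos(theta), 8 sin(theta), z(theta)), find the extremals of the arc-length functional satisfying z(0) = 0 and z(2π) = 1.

Parameterise the cylinder of radius R = 8 as
    r(θ) = (8 cos θ, 8 sin θ, z(θ)).
The arc-length element is
    ds = sqrt(64 + (dz/dθ)^2) dθ,
so the Lagrangian is L = sqrt(64 + z'^2).
L depends on z' only, not on z or θ, so ∂L/∂z = 0 and
    ∂L/∂z' = z' / sqrt(64 + z'^2).
The Euler-Lagrange equation gives
    d/dθ( z' / sqrt(64 + z'^2) ) = 0,
so z' is constant. Integrating once:
    z(θ) = a θ + b,
a helix on the cylinder (a straight line when the cylinder is unrolled). The constants a, b are determined by the endpoint conditions.
With endpoint conditions z(0) = 0 and z(2π) = 1: from z(0) = b we get b = 0, and a·2π + 0 = 1 gives a = 1/(2π), so
    z(θ) = (1/(2π)) θ.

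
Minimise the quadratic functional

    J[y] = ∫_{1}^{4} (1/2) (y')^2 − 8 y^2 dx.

The Lagrangian is L = (1/2) (y')^2 − 8 y^2.
Compute ∂L/∂y = -16y, ∂L/∂y' = y'.
The Euler-Lagrange equation d/dx(∂L/∂y') − ∂L/∂y = 0 reduces to
    y'' + 16 y = 0.
Its general solution is
    y(x) = A sin(4x) + B cos(4x),
with A, B fixed by the endpoint conditions.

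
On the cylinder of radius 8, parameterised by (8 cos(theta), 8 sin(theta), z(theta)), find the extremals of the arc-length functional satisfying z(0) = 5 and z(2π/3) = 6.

Parameterise the cylinder of radius R = 8 as
    r(θ) = (8 cos θ, 8 sin θ, z(θ)).
The arc-length element is
    ds = sqrt(64 + (dz/dθ)^2) dθ,
so the Lagrangian is L = sqrt(64 + z'^2).
L depends on z' only, not on z or θ, so ∂L/∂z = 0 and
    ∂L/∂z' = z' / sqrt(64 + z'^2).
The Euler-Lagrange equation gives
    d/dθ( z' / sqrt(64 + z'^2) ) = 0,
so z' is constant. Integrating once:
    z(θ) = a θ + b,
a helix on the cylinder (a straight line when the cylinder is unrolled). The constants a, b are determined by the endpoint conditions.
With endpoint conditions z(0) = 5 and z(2π/3) = 6: from z(0) = b we get b = 5, and a·2π/3 + 5 = 6 gives a = 3/(2π), so
    z(θ) = (3/(2π)) θ + 5.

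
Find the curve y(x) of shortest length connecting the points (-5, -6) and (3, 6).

Arc-length functional: J[y] = ∫ sqrt(1 + (y')^2) dx.
Lagrangian L = sqrt(1 + (y')^2) has no explicit y dependence, so ∂L/∂y = 0 and the Euler-Lagrange equation gives
    d/dx( y' / sqrt(1 + (y')^2) ) = 0  ⇒  y' / sqrt(1 + (y')^2) = const.
Hence y' is constant, so y(x) is affine.
Fitting the endpoints (-5, -6) and (3, 6):
    slope m = (6 − (-6)) / (3 − (-5)) = 3/2,
    intercept c = (-6) − m·(-5) = 3/2.
Extremal: y(x) = (3/2) x + 3/2.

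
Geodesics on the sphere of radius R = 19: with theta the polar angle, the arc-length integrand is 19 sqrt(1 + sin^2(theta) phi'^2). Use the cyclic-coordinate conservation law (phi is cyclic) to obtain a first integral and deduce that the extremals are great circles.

On the sphere of radius R = 19 with spherical coordinates (θ, φ), the induced metric is
    ds^2 = 361(dθ^2 + sin^2(θ) dφ^2).
Parameterise by θ; the arc-length functional is
    J[φ] = ∫ 19 sqrt(1 + sin^2(θ) (dφ/dθ)^2) dθ,
so L = 19 sqrt(1 + sin^2(θ) φ'^2). Compute
    ∂L/∂φ = 0  (L has no explicit φ dependence),
    ∂L/∂φ' = 19 sin^2(θ) φ' / sqrt(1 + sin^2(θ) φ'^2).
Since ∂L/∂φ = 0, the Euler-Lagrange equation
    d/dθ(∂L/∂φ') − ∂L/∂φ = 0
reduces to d/dθ(∂L/∂φ') = 0, i.e. the momentum conjugate to φ is conserved:
    19 sin^2(θ) φ' / sqrt(1 + sin^2(θ) φ'^2) = C.
The overall factor of 19 is constant, so dividing through gives Clairaut's relation sin^2(θ) φ' / sqrt(1 + sin^2(θ) φ'^2) = C' (with C' = C/19). Solving for φ' and integrating gives the great-circle family
    cot(θ) = A cos(φ − φ_0),
i.e. the intersection of the sphere with a plane through the origin. The two constants A and φ_0 (equivalently C and one phase) are fixed by the two endpoint conditions.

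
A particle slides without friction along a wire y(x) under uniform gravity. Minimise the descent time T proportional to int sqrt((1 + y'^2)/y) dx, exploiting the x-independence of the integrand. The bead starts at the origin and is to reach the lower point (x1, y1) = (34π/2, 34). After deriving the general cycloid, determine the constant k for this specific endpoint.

The Lagrangian L = sqrt((1 + y'^2) / y) has no explicit x dependence, so the Beltrami identity applies:
    L − y' ∂L/∂y' = C.
Compute ∂L/∂y' = y' / sqrt(y (1 + y'^2)).
Substitute:
    sqrt((1 + y'^2)/y) − y'·y' / sqrt(y (1 + y'^2))
    = (1 + y'^2) / sqrt(y (1 + y'^2)) − y'^2 / sqrt(y (1 + y'^2))
    = 1 / sqrt(y (1 + y'^2)) = C.
Squaring and rearranging gives the first integral
    y (1 + y'^2) = 1/C^2 =: k   (constant).
Solving this first-order ODE by the substitution
    y = (k/2)(1 − cos θ)
yields the cycloid parameterisation
    x(θ) = (k/2)(θ − sin θ),   y(θ) = (k/2)(1 − cos θ).
The constant k is fixed by the endpoint condition.
Now fit the given lower endpoint (x1, y1) = (34π/2, 34). At the bottom of the first arch (θ = π), the parametric equations give
    y(π) = (k/2)(1 − cos π) = k,
    x(π) = (k/2)(π − sin π) = kπ/2.
Matching y(π) = 34 gives k = 34, consistent with x(π) = 34π/2. Therefore the specific cycloid is
    x(θ) = (34/2)(θ − sin θ),   y(θ) = (34/2)(1 − cos θ).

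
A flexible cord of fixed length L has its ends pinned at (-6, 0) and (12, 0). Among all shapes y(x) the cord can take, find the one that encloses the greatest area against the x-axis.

Set up the augmented Lagrangian using a multiplier λ for the length constraint:
    F(y, y') = y − λ sqrt(1 + y'^2).
F has no explicit x dependence, so the Beltrami identity yields a first integral
    F − y' ∂F/∂y' = C.
Compute ∂F/∂y' = −λ y' / sqrt(1 + y'^2). Then
    y − λ sqrt(1 + y'^2) + λ y'^2 / sqrt(1 + y'^2) = C
    ⇒  y − λ / sqrt(1 + y'^2) = C.
Solving for y' and integrating gives
    (x − a)^2 + (y − b)^2 = λ^2,
a circular arc of radius λ. The constants a, b are determined by the endpoint conditions y(-6) = y(12) = 0, and λ is fixed implicitly by the length constraint
    ∫_{-6}^{12} sqrt(1 + y'^2) dx = L.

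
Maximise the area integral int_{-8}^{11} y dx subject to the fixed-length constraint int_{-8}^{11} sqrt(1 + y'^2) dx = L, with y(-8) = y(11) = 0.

Set up the augmented Lagrangian using a multiplier λ for the length constraint:
    F(y, y') = y − λ sqrt(1 + y'^2).
F has no explicit x dependence, so the Beltrami identity yields a first integral
    F − y' ∂F/∂y' = C.
Compute ∂F/∂y' = −λ y' / sqrt(1 + y'^2). Then
    y − λ sqrt(1 + y'^2) + λ y'^2 / sqrt(1 + y'^2) = C
    ⇒  y − λ / sqrt(1 + y'^2) = C.
Solving for y' and integrating gives
    (x − a)^2 + (y − b)^2 = λ^2,
a circular arc of radius λ. The constants a, b are determined by the endpoint conditions y(-8) = y(11) = 0, and λ is fixed implicitly by the length constraint
    ∫_{-8}^{11} sqrt(1 + y'^2) dx = L.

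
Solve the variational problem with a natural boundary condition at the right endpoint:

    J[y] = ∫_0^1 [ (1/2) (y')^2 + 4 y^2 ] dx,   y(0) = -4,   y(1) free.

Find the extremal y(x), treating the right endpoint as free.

The Lagrangian L = (1/2) (y')^2 + 4 y^2 gives
    ∂L/∂y = 8 y,   ∂L/∂y' = y'.
Euler-Lagrange: y'' − 8 y = 0.
With k = sqrt(8), the general solution is
    y(x) = A cosh(sqrt(8) x) + B sinh(sqrt(8) x).
Fixed left endpoint y(0) = -4 ⇒ A = -4.
The right endpoint x = 1 is free, so the natural (transversality) condition is ∂L/∂y' |_{x=1} = 0, i.e. y'(1) = 0.
Compute y'(x) = A k sinh(k x) + B k cosh(k x), so
    y'(1) = A k sinh(k·1) + B k cosh(k·1) = 0
    ⇒ B = −A tanh(k·1) = 4 tanh(sqrt(8)·1).
Therefore the extremal is
    y(x) = −4 cosh(sqrt(8) x) + 4 tanh(sqrt(8)·1) sinh(sqrt(8) x).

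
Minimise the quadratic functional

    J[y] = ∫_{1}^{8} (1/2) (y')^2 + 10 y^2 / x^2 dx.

The Lagrangian is L = (1/2) (y')^2 + 10 y^2 / x^2.
Compute ∂L/∂y = 20y/x^2, ∂L/∂y' = y'.
The Euler-Lagrange equation d/dx(∂L/∂y') − ∂L/∂y = 0 reduces to
    y'' − 20/x^2 · y = 0  (x > 0).
Its general solution is
    y(x) = A x^5 + B x^(-4),
with A, B fixed by the endpoint conditions.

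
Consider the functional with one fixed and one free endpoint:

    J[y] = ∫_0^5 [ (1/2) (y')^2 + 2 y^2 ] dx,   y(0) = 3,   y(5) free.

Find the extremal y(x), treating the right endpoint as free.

The Lagrangian L = (1/2) (y')^2 + 2 y^2 gives
    ∂L/∂y = 4 y,   ∂L/∂y' = y'.
Euler-Lagrange: y'' − 4 y = 0.
With k = 2, the general solution is
    y(x) = A cosh(2 x) + B sinh(2 x).
Fixed left endpoint y(0) = 3 ⇒ A = 3.
The right endpoint x = 5 is free, so the natural (transversality) condition is ∂L/∂y' |_{x=5} = 0, i.e. y'(5) = 0.
Compute y'(x) = A k sinh(k x) + B k cosh(k x), so
    y'(5) = A k sinh(k·5) + B k cosh(k·5) = 0
    ⇒ B = −A tanh(k·5) = − 3 tanh(2·5).
Therefore the extremal is
    y(x) = 3 cosh(2 x) − 3 tanh(2·5) sinh(2 x).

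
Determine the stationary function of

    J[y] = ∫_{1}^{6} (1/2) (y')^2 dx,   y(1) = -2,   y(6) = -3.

The Lagrangian is L = (1/2) (y')^2.
Compute ∂L/∂y = 0, ∂L/∂y' = y'.
The Euler-Lagrange equation d/dx(∂L/∂y') − ∂L/∂y = 0 reduces to
    y'' = 0.
Its general solution is
    y(x) = A x + B,
with A, B fixed by the endpoint conditions.
Applying the endpoint conditions y(1) = -2 and y(6) = -3: solve A·1 + B = -2 and A·6 + B = -3. Subtracting gives A(6 − 1) = -3 − -2, so A = -1/5, and B = -2 − A·1 = -9/5. Therefore
    y(x) = (-1/5) x - 9/5.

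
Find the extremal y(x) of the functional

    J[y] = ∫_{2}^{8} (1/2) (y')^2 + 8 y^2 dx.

The Lagrangian is L = (1/2) (y')^2 + 8 y^2.
Compute ∂L/∂y = 16y, ∂L/∂y' = y'.
The Euler-Lagrange equation d/dx(∂L/∂y') − ∂L/∂y = 0 reduces to
    y'' − 16 y = 0.
Its general solution is
    y(x) = A e^(4x) + B e^(−4x),
with A, B fixed by the endpoint conditions.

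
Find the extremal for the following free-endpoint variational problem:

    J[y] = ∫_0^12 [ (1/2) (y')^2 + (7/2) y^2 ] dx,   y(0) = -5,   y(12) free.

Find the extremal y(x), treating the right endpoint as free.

The Lagrangian L = (1/2) (y')^2 + (7/2) y^2 gives
    ∂L/∂y = 7 y,   ∂L/∂y' = y'.
Euler-Lagrange: y'' − 7 y = 0.
With k = sqrt(7), the general solution is
    y(x) = A cosh(sqrt(7) x) + B sinh(sqrt(7) x).
Fixed left endpoint y(0) = -5 ⇒ A = -5.
The right endpoint x = 12 is free, so the natural (transversality) condition is ∂L/∂y' |_{x=12} = 0, i.e. y'(12) = 0.
Compute y'(x) = A k sinh(k x) + B k cosh(k x), so
    y'(12) = A k sinh(k·12) + B k cosh(k·12) = 0
    ⇒ B = −A tanh(k·12) = 5 tanh(sqrt(7)·12).
Therefore the extremal is
    y(x) = −5 cosh(sqrt(7) x) + 5 tanh(sqrt(7)·12) sinh(sqrt(7) x).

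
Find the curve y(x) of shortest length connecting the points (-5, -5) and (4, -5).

Arc-length functional: J[y] = ∫ sqrt(1 + (y')^2) dx.
Lagrangian L = sqrt(1 + (y')^2) has no explicit y dependence, so ∂L/∂y = 0 and the Euler-Lagrange equation gives
    d/dx( y' / sqrt(1 + (y')^2) ) = 0  ⇒  y' / sqrt(1 + (y')^2) = const.
Hence y' is constant, so y(x) is affine.
Fitting the endpoints (-5, -5) and (4, -5):
    slope m = ((-5) − (-5)) / (4 − (-5)) = 0,
    intercept c = (-5) − m·(-5) = -5.
Extremal: y(x) = -5.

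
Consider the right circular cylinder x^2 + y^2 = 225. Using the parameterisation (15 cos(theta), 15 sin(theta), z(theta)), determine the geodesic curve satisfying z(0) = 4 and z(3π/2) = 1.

Parameterise the cylinder of radius R = 15 as
    r(θ) = (15 cos θ, 15 sin θ, z(θ)).
The arc-length element is
    ds = sqrt(225 + (dz/dθ)^2) dθ,
so the Lagrangian is L = sqrt(225 + z'^2).
L depends on z' only, not on z or θ, so ∂L/∂z = 0 and
    ∂L/∂z' = z' / sqrt(225 + z'^2).
The Euler-Lagrange equation gives
    d/dθ( z' / sqrt(225 + z'^2) ) = 0,
so z' is constant. Integrating once:
    z(θ) = a θ + b,
a helix on the cylinder (a straight line when the cylinder is unrolled). The constants a, b are determined by the endpoint conditions.
With endpoint conditions z(0) = 4 and z(3π/2) = 1: from z(0) = b we get b = 4, and a·3π/2 + 4 = 1 gives a = -2/π, so
    z(θ) = (-2/π) θ + 4.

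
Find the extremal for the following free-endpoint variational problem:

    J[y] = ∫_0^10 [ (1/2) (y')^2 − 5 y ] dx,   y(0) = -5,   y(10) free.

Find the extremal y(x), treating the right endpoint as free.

The Lagrangian L = (1/2) (y')^2 − 5 y gives
    ∂L/∂y = −5,   ∂L/∂y' = y'.
Euler-Lagrange: d/dx(y') − (−5) = 0, i.e. y'' + 5 = 0, so
    y(x) = −(5/2) x^2 + C1 x + C2.
Fixed left endpoint y(0) = -5 ⇒ C2 = -5.
The right endpoint x = 10 is free, so the natural (transversality) condition is ∂L/∂y' |_{x=10} = 0, i.e. y'(10) = 0.
Compute y'(x) = −5 x + C1, so y'(10) = −50 + C1 = 0 ⇒ C1 = 50.
Therefore the extremal is
    y(x) = −(5/2) x^2 + 50 x − 5.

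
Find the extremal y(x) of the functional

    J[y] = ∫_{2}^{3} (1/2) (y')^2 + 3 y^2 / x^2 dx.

The Lagrangian is L = (1/2) (y')^2 + 3 y^2 / x^2.
Compute ∂L/∂y = 6y/x^2, ∂L/∂y' = y'.
The Euler-Lagrange equation d/dx(∂L/∂y') − ∂L/∂y = 0 reduces to
    y'' − 6/x^2 · y = 0  (x > 0).
Its general solution is
    y(x) = A x^3 + B x^(-2),
with A, B fixed by the endpoint conditions.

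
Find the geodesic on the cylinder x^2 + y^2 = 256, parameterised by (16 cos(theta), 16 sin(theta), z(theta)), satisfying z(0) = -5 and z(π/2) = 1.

Parameterise the cylinder of radius R = 16 as
    r(θ) = (16 cos θ, 16 sin θ, z(θ)).
The arc-length element is
    ds = sqrt(256 + (dz/dθ)^2) dθ,
so the Lagrangian is L = sqrt(256 + z'^2).
L depends on z' only, not on z or θ, so ∂L/∂z = 0 and
    ∂L/∂z' = z' / sqrt(256 + z'^2).
The Euler-Lagrange equation gives
    d/dθ( z' / sqrt(256 + z'^2) ) = 0,
so z' is constant. Integrating once:
    z(θ) = a θ + b,
a helix on the cylinder (a straight line when the cylinder is unrolled). The constants a, b are determined by the endpoint conditions.
With endpoint conditions z(0) = -5 and z(π/2) = 1: from z(0) = b we get b = -5, and a·π/2 + -5 = 1 gives a = 12/π, so
    z(θ) = (12/π) θ − 5.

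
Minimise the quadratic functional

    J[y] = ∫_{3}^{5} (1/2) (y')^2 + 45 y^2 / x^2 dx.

The Lagrangian is L = (1/2) (y')^2 + 45 y^2 / x^2.
Compute ∂L/∂y = 90y/x^2, ∂L/∂y' = y'.
The Euler-Lagrange equation d/dx(∂L/∂y') − ∂L/∂y = 0 reduces to
    y'' − 90/x^2 · y = 0  (x > 0).
Its general solution is
    y(x) = A x^10 + B x^(-9),
with A, B fixed by the endpoint conditions.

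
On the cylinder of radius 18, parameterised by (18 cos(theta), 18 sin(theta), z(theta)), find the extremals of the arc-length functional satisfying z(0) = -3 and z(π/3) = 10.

Parameterise the cylinder of radius R = 18 as
    r(θ) = (18 cos θ, 18 sin θ, z(θ)).
The arc-length element is
    ds = sqrt(324 + (dz/dθ)^2) dθ,
so the Lagrangian is L = sqrt(324 + z'^2).
L depends on z' only, not on z or θ, so ∂L/∂z = 0 and
    ∂L/∂z' = z' / sqrt(324 + z'^2).
The Euler-Lagrange equation gives
    d/dθ( z' / sqrt(324 + z'^2) ) = 0,
so z' is constant. Integrating once:
    z(θ) = a θ + b,
a helix on the cylinder (a straight line when the cylinder is unrolled). The constants a, b are determined by the endpoint conditions.
With endpoint conditions z(0) = -3 and z(π/3) = 10: from z(0) = b we get b = -3, and a·π/3 + -3 = 10 gives a = 39/π, so
    z(θ) = (39/π) θ − 3.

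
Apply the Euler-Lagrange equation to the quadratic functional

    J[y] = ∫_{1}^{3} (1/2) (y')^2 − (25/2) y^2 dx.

The Lagrangian is L = (1/2) (y')^2 − (25/2) y^2.
Compute ∂L/∂y = -25y, ∂L/∂y' = y'.
The Euler-Lagrange equation d/dx(∂L/∂y') − ∂L/∂y = 0 reduces to
    y'' + 25 y = 0.
Its general solution is
    y(x) = A sin(5x) + B cos(5x),
with A, B fixed by the endpoint conditions.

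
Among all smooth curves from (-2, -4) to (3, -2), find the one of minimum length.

Arc-length functional: J[y] = ∫ sqrt(1 + (y')^2) dx.
Lagrangian L = sqrt(1 + (y')^2) has no explicit y dependence, so ∂L/∂y = 0 and the Euler-Lagrange equation gives
    d/dx( y' / sqrt(1 + (y')^2) ) = 0  ⇒  y' / sqrt(1 + (y')^2) = const.
Hence y' is constant, so y(x) is affine.
Fitting the endpoints (-2, -4) and (3, -2):
    slope m = ((-2) − (-4)) / (3 − (-2)) = 2/5,
    intercept c = (-4) − m·(-2) = -16/5.
Extremal: y(x) = (2/5) x - 16/5.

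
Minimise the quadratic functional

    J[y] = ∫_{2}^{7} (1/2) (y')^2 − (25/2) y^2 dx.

The Lagrangian is L = (1/2) (y')^2 − (25/2) y^2.
Compute ∂L/∂y = -25y, ∂L/∂y' = y'.
The Euler-Lagrange equation d/dx(∂L/∂y') − ∂L/∂y = 0 reduces to
    y'' + 25 y = 0.
Its general solution is
    y(x) = A sin(5x) + B cos(5x),
with A, B fixed by the endpoint conditions.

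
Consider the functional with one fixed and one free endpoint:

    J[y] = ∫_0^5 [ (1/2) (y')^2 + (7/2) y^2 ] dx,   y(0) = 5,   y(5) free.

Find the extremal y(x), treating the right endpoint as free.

The Lagrangian L = (1/2) (y')^2 + (7/2) y^2 gives
    ∂L/∂y = 7 y,   ∂L/∂y' = y'.
Euler-Lagrange: y'' − 7 y = 0.
With k = sqrt(7), the general solution is
    y(x) = A cosh(sqrt(7) x) + B sinh(sqrt(7) x).
Fixed left endpoint y(0) = 5 ⇒ A = 5.
The right endpoint x = 5 is free, so the natural (transversality) condition is ∂L/∂y' |_{x=5} = 0, i.e. y'(5) = 0.
Compute y'(x) = A k sinh(k x) + B k cosh(k x), so
    y'(5) = A k sinh(k·5) + B k cosh(k·5) = 0
    ⇒ B = −A tanh(k·5) = − 5 tanh(sqrt(7)·5).
Therefore the extremal is
    y(x) = 5 cosh(sqrt(7) x) − 5 tanh(sqrt(7)·5) sinh(sqrt(7) x).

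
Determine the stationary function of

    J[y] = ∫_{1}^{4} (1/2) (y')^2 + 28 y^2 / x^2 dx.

The Lagrangian is L = (1/2) (y')^2 + 28 y^2 / x^2.
Compute ∂L/∂y = 56y/x^2, ∂L/∂y' = y'.
The Euler-Lagrange equation d/dx(∂L/∂y') − ∂L/∂y = 0 reduces to
    y'' − 56/x^2 · y = 0  (x > 0).
Its general solution is
    y(x) = A x^8 + B x^(-7),
with A, B fixed by the endpoint conditions.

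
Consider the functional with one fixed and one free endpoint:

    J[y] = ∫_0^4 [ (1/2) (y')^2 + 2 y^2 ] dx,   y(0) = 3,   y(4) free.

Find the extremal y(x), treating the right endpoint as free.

The Lagrangian L = (1/2) (y')^2 + 2 y^2 gives
    ∂L/∂y = 4 y,   ∂L/∂y' = y'.
Euler-Lagrange: y'' − 4 y = 0.
With k = 2, the general solution is
    y(x) = A cosh(2 x) + B sinh(2 x).
Fixed left endpoint y(0) = 3 ⇒ A = 3.
The right endpoint x = 4 is free, so the natural (transversality) condition is ∂L/∂y' |_{x=4} = 0, i.e. y'(4) = 0.
Compute y'(x) = A k sinh(k x) + B k cosh(k x), so
    y'(4) = A k sinh(k·4) + B k cosh(k·4) = 0
    ⇒ B = −A tanh(k·4) = − 3 tanh(2·4).
Therefore the extremal is
    y(x) = 3 cosh(2 x) − 3 tanh(2·4) sinh(2 x).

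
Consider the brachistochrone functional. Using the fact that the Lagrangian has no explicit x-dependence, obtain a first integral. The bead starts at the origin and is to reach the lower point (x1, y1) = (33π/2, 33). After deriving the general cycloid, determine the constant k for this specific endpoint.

The Lagrangian L = sqrt((1 + y'^2) / y) has no explicit x dependence, so the Beltrami identity applies:
    L − y' ∂L/∂y' = C.
Compute ∂L/∂y' = y' / sqrt(y (1 + y'^2)).
Substitute:
    sqrt((1 + y'^2)/y) − y'·y' / sqrt(y (1 + y'^2))
    = (1 + y'^2) / sqrt(y (1 + y'^2)) − y'^2 / sqrt(y (1 + y'^2))
    = 1 / sqrt(y (1 + y'^2)) = C.
Squaring and rearranging gives the first integral
    y (1 + y'^2) = 1/C^2 =: k   (constant).
Solving this first-order ODE by the substitution
    y = (k/2)(1 − cos θ)
yields the cycloid parameterisation
    x(θ) = (k/2)(θ − sin θ),   y(θ) = (k/2)(1 − cos θ).
The constant k is fixed by the endpoint condition.
Now fit the given lower endpoint (x1, y1) = (33π/2, 33). At the bottom of the first arch (θ = π), the parametric equations give
    y(π) = (k/2)(1 − cos π) = k,
    x(π) = (k/2)(π − sin π) = kπ/2.
Matching y(π) = 33 gives k = 33, consistent with x(π) = 33π/2. Therefore the specific cycloid is
    x(θ) = (33/2)(θ − sin θ),   y(θ) = (33/2)(1 − cos θ).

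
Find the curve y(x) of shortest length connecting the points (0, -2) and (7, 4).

Arc-length functional: J[y] = ∫ sqrt(1 + (y')^2) dx.
Lagrangian L = sqrt(1 + (y')^2) has no explicit y dependence, so ∂L/∂y = 0 and the Euler-Lagrange equation gives
    d/dx( y' / sqrt(1 + (y')^2) ) = 0  ⇒  y' / sqrt(1 + (y')^2) = const.
Hence y' is constant, so y(x) is affine.
Fitting the endpoints (0, -2) and (7, 4):
    slope m = (4 − (-2)) / (7 − 0) = 6/7,
    intercept c = (-2) − m·0 = -2.
Extremal: y(x) = (6/7) x - 2.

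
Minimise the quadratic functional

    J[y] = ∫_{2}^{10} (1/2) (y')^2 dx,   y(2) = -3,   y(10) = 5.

The Lagrangian is L = (1/2) (y')^2.
Compute ∂L/∂y = 0, ∂L/∂y' = y'.
The Euler-Lagrange equation d/dx(∂L/∂y') − ∂L/∂y = 0 reduces to
    y'' = 0.
Its general solution is
    y(x) = A x + B,
with A, B fixed by the endpoint conditions.
Applying the endpoint conditions y(2) = -3 and y(10) = 5: solve A·2 + B = -3 and A·10 + B = 5. Subtracting gives A(10 − 2) = 5 − -3, so A = 1, and B = -3 − A·2 = -5. Therefore
    y(x) = x - 5.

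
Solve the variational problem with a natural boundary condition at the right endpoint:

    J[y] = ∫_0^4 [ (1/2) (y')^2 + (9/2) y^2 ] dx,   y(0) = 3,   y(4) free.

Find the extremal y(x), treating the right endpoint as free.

The Lagrangian L = (1/2) (y')^2 + (9/2) y^2 gives
    ∂L/∂y = 9 y,   ∂L/∂y' = y'.
Euler-Lagrange: y'' − 9 y = 0.
With k = 3, the general solution is
    y(x) = A cosh(3 x) + B sinh(3 x).
Fixed left endpoint y(0) = 3 ⇒ A = 3.
The right endpoint x = 4 is free, so the natural (transversality) condition is ∂L/∂y' |_{x=4} = 0, i.e. y'(4) = 0.
Compute y'(x) = A k sinh(k x) + B k cosh(k x), so
    y'(4) = A k sinh(k·4) + B k cosh(k·4) = 0
    ⇒ B = −A tanh(k·4) = − 3 tanh(3·4).
Therefore the extremal is
    y(x) = 3 cosh(3 x) − 3 tanh(3·4) sinh(3 x).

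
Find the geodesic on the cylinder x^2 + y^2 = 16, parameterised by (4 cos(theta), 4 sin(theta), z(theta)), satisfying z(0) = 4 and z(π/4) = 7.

Parameterise the cylinder of radius R = 4 as
    r(θ) = (4 cos θ, 4 sin θ, z(θ)).
The arc-length element is
    ds = sqrt(16 + (dz/dθ)^2) dθ,
so the Lagrangian is L = sqrt(16 + z'^2).
L depends on z' only, not on z or θ, so ∂L/∂z = 0 and
    ∂L/∂z' = z' / sqrt(16 + z'^2).
The Euler-Lagrange equation gives
    d/dθ( z' / sqrt(16 + z'^2) ) = 0,
so z' is constant. Integrating once:
    z(θ) = a θ + b,
a helix on the cylinder (a straight line when the cylinder is unrolled). The constants a, b are determined by the endpoint conditions.
With endpoint conditions z(0) = 4 and z(π/4) = 7: from z(0) = b we get b = 4, and a·π/4 + 4 = 7 gives a = 12/π, so
    z(θ) = (12/π) θ + 4.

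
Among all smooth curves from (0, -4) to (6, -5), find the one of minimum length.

Arc-length functional: J[y] = ∫ sqrt(1 + (y')^2) dx.
Lagrangian L = sqrt(1 + (y')^2) has no explicit y dependence, so ∂L/∂y = 0 and the Euler-Lagrange equation gives
    d/dx( y' / sqrt(1 + (y')^2) ) = 0  ⇒  y' / sqrt(1 + (y')^2) = const.
Hence y' is constant, so y(x) is affine.
Fitting the endpoints (0, -4) and (6, -5):
    slope m = ((-5) − (-4)) / (6 − 0) = -1/6,
    intercept c = (-4) − m·0 = -4.
Extremal: y(x) = (-1/6) x - 4.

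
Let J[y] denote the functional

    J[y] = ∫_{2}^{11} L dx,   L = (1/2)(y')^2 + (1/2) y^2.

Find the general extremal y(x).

The Lagrangian is L = (1/2)(y')^2 + (1/2) y^2.
∂L/∂y = y.
∂L/∂y' = y'.
The Euler-Lagrange equation d/dx(∂L/∂y') − ∂L/∂y = 0 becomes:
    y'' - y = 0
General solution: y(x) = A e^x + B e^(-x), where A and B are arbitrary constants fixed by the endpoint conditions.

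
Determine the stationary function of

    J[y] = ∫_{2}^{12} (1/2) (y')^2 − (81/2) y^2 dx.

The Lagrangian is L = (1/2) (y')^2 − (81/2) y^2.
Compute ∂L/∂y = -81y, ∂L/∂y' = y'.
The Euler-Lagrange equation d/dx(∂L/∂y') − ∂L/∂y = 0 reduces to
    y'' + 81 y = 0.
Its general solution is
    y(x) = A sin(9x) + B cos(9x),
with A, B fixed by the endpoint conditions.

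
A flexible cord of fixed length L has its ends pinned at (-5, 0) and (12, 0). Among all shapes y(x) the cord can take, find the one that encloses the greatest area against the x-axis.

Set up the augmented Lagrangian using a multiplier λ for the length constraint:
    F(y, y') = y − λ sqrt(1 + y'^2).
F has no explicit x dependence, so the Beltrami identity yields a first integral
    F − y' ∂F/∂y' = C.
Compute ∂F/∂y' = −λ y' / sqrt(1 + y'^2). Then
    y − λ sqrt(1 + y'^2) + λ y'^2 / sqrt(1 + y'^2) = C
    ⇒  y − λ / sqrt(1 + y'^2) = C.
Solving for y' and integrating gives
    (x − a)^2 + (y − b)^2 = λ^2,
a circular arc of radius λ. The constants a, b are determined by the endpoint conditions y(-5) = y(12) = 0, and λ is fixed implicitly by the length constraint
    ∫_{-5}^{12} sqrt(1 + y'^2) dx = L.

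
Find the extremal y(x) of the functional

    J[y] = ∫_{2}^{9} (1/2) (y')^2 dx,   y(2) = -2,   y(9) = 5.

The Lagrangian is L = (1/2) (y')^2.
Compute ∂L/∂y = 0, ∂L/∂y' = y'.
The Euler-Lagrange equation d/dx(∂L/∂y') − ∂L/∂y = 0 reduces to
    y'' = 0.
Its general solution is
    y(x) = A x + B,
with A, B fixed by the endpoint conditions.
Applying the endpoint conditions y(2) = -2 and y(9) = 5: solve A·2 + B = -2 and A·9 + B = 5. Subtracting gives A(9 − 2) = 5 − -2, so A = 1, and B = -2 − A·2 = -4. Therefore
    y(x) = x - 4.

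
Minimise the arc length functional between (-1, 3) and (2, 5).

Arc-length functional: J[y] = ∫ sqrt(1 + (y')^2) dx.
Lagrangian L = sqrt(1 + (y')^2) has no explicit y dependence, so ∂L/∂y = 0 and the Euler-Lagrange equation gives
    d/dx( y' / sqrt(1 + (y')^2) ) = 0  ⇒  y' / sqrt(1 + (y')^2) = const.
Hence y' is constant, so y(x) is affine.
Fitting the endpoints (-1, 3) and (2, 5):
    slope m = (5 − 3) / (2 − (-1)) = 2/3,
    intercept c = 3 − m·(-1) = 11/3.
Extremal: y(x) = (2/3) x + 11/3.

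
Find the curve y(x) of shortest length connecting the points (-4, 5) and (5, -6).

Arc-length functional: J[y] = ∫ sqrt(1 + (y')^2) dx.
Lagrangian L = sqrt(1 + (y')^2) has no explicit y dependence, so ∂L/∂y = 0 and the Euler-Lagrange equation gives
    d/dx( y' / sqrt(1 + (y')^2) ) = 0  ⇒  y' / sqrt(1 + (y')^2) = const.
Hence y' is constant, so y(x) is affine.
Fitting the endpoints (-4, 5) and (5, -6):
    slope m = ((-6) − 5) / (5 − (-4)) = -11/9,
    intercept c = 5 − m·(-4) = 1/9.
Extremal: y(x) = (-11/9) x + 1/9.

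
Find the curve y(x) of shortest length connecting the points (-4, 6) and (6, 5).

Arc-length functional: J[y] = ∫ sqrt(1 + (y')^2) dx.
Lagrangian L = sqrt(1 + (y')^2) has no explicit y dependence, so ∂L/∂y = 0 and the Euler-Lagrange equation gives
    d/dx( y' / sqrt(1 + (y')^2) ) = 0  ⇒  y' / sqrt(1 + (y')^2) = const.
Hence y' is constant, so y(x) is affine.
Fitting the endpoints (-4, 6) and (6, 5):
    slope m = (5 − 6) / (6 − (-4)) = -1/10,
    intercept c = 6 − m·(-4) = 28/5.
Extremal: y(x) = (-1/10) x + 28/5.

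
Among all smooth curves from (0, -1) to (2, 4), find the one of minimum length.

Arc-length functional: J[y] = ∫ sqrt(1 + (y')^2) dx.
Lagrangian L = sqrt(1 + (y')^2) has no explicit y dependence, so ∂L/∂y = 0 and the Euler-Lagrange equation gives
    d/dx( y' / sqrt(1 + (y')^2) ) = 0  ⇒  y' / sqrt(1 + (y')^2) = const.
Hence y' is constant, so y(x) is affine.
Fitting the endpoints (0, -1) and (2, 4):
    slope m = (4 − (-1)) / (2 − 0) = 5/2,
    intercept c = (-1) − m·0 = -1.
Extremal: y(x) = (5/2) x - 1.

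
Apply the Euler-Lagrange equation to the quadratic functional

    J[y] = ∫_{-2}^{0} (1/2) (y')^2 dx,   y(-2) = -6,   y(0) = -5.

The Lagrangian is L = (1/2) (y')^2.
Compute ∂L/∂y = 0, ∂L/∂y' = y'.
The Euler-Lagrange equation d/dx(∂L/∂y') − ∂L/∂y = 0 reduces to
    y'' = 0.
Its general solution is
    y(x) = A x + B,
with A, B fixed by the endpoint conditions.
Applying the endpoint conditions y(-2) = -6 and y(0) = -5: solve A·-2 + B = -6 and A·0 + B = -5. Subtracting gives A(0 − -2) = -5 − -6, so A = 1/2, and B = -6 − A·-2 = -5. Therefore
    y(x) = (1/2) x - 5.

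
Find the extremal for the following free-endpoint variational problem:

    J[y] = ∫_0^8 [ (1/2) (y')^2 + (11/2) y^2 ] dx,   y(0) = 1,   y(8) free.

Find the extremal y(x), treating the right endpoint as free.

The Lagrangian L = (1/2) (y')^2 + (11/2) y^2 gives
    ∂L/∂y = 11 y,   ∂L/∂y' = y'.
Euler-Lagrange: y'' − 11 y = 0.
With k = sqrt(11), the general solution is
    y(x) = A cosh(sqrt(11) x) + B sinh(sqrt(11) x).
Fixed left endpoint y(0) = 1 ⇒ A = 1.
The right endpoint x = 8 is free, so the natural (transversality) condition is ∂L/∂y' |_{x=8} = 0, i.e. y'(8) = 0.
Compute y'(x) = A k sinh(k x) + B k cosh(k x), so
    y'(8) = A k sinh(k·8) + B k cosh(k·8) = 0
    ⇒ B = −A tanh(k·8) = − tanh(sqrt(11)·8).
Therefore the extremal is
    y(x) = cosh(sqrt(11) x) − tanh(sqrt(11)·8) sinh(sqrt(11) x).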